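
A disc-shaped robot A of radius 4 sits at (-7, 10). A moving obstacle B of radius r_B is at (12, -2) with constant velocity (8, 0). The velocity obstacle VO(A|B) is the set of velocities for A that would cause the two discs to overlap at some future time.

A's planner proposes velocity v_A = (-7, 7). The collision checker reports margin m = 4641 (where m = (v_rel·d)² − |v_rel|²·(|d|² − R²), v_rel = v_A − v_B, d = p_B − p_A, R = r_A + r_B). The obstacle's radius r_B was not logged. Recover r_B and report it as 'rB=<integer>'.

m = 4641
d = (19, -12);  v_rel = (-15, 7),  |v_rel|² = 274
v_rel×d = (-15)·(-12) − (7)·(19) = 47
since m = R²·274 − 47²:  R² = (2209 + 4641) / 274 = 25
R = √25 = 5  ⇒  r_B = 5 − 4 = 1

rB=1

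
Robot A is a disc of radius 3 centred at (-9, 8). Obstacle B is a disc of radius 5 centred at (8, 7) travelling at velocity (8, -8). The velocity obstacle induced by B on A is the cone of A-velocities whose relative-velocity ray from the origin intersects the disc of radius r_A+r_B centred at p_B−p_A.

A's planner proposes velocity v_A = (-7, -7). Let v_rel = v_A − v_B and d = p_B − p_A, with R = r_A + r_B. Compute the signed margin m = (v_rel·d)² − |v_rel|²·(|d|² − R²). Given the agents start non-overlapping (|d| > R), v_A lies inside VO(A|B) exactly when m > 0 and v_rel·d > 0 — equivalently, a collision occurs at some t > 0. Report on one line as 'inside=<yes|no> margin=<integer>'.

d = (17, -1),  |d|² = 290;  R = 3+5 = 8,  c = 290−8² = 226
v_rel = (-15, 1),  |v_rel|² = 226;  v_rel·d = (-15)·(17) + (1)·(-1) = -256
226·t² + 512·t + 226 = 0  ⇒  m = (-256)² − 226·226 = 14460
m = 14460 > 0,  v_rel·d = -256 < 0  ⇒  outside

inside=no margin=14460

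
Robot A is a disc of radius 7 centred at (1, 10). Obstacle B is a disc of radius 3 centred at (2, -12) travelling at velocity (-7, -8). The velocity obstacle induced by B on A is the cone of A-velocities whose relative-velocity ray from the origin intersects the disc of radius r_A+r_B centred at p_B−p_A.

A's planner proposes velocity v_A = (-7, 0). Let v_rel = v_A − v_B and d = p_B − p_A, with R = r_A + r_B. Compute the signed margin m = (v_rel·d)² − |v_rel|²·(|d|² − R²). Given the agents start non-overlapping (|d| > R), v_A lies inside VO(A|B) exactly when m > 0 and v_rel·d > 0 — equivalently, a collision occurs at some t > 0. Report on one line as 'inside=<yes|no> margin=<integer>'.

d = (1, -22),  |d|² = 485;  R = 7+3 = 10,  c = 485−10² = 385
v_rel = (0, 8),  |v_rel|² = 64;  v_rel·d = (0)·(1) + (8)·(-22) = -176
64·t² + 352·t + 385 = 0  ⇒  m = (-176)² − 64·385 = 6336
m = 6336 > 0,  v_rel·d = -176 < 0  ⇒  outside

inside=no margin=6336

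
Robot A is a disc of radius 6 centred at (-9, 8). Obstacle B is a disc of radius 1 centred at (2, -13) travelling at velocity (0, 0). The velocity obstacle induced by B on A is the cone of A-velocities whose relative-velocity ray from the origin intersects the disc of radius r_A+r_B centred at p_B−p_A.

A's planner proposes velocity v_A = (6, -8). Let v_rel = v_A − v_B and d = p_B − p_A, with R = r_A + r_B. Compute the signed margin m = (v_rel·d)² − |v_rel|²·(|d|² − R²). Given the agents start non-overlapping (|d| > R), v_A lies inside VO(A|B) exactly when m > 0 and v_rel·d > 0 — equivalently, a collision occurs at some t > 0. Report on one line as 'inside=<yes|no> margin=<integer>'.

d = (11, -21),  |d|² = 562;  R = 6+1 = 7,  c = 562−7² = 513
v_rel = (6, -8),  |v_rel|² = 100;  v_rel·d = (6)·(11) + (-8)·(-21) = 234
100·t² − 468·t + 513 = 0  ⇒  m = 234² − 100·513 = 3456
m = 3456 > 0,  v_rel·d = 234 > 0  ⇒  inside

inside=yes margin=3456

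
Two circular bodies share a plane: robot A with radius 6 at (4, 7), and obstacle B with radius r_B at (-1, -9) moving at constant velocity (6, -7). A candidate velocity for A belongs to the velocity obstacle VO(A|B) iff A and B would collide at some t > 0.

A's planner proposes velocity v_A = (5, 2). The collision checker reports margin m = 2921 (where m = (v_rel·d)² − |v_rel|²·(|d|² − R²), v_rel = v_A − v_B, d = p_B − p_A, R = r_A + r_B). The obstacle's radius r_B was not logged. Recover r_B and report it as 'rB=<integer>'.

m = 2921
d = (-5, -16);  v_rel = (-1, 9),  |v_rel|² = 82
v_rel×d = (-1)·(-16) − (9)·(-5) = 61
since m = R²·82 − 61²:  R² = (3721 + 2921) / 82 = 81
R = √81 = 9  ⇒  r_B = 9 − 6 = 3

rB=3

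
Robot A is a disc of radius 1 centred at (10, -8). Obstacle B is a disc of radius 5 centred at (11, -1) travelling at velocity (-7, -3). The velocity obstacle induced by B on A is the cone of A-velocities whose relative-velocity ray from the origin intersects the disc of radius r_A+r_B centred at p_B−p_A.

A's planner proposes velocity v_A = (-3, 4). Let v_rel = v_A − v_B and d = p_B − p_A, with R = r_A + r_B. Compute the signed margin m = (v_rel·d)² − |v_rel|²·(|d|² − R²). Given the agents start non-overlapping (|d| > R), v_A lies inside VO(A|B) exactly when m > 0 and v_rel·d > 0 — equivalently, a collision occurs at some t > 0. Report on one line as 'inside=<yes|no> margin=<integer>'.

d = (1, 7),  |d|² = 50;  R = 1+5 = 6,  c = 50−6² = 14
v_rel = (4, 7),  |v_rel|² = 65;  v_rel·d = (4)·(1) + (7)·(7) = 53
65·t² − 106·t + 14 = 0  ⇒  m = 53² − 65·14 = 1899
m = 1899 > 0,  v_rel·d = 53 > 0  ⇒  inside

inside=yes margin=1899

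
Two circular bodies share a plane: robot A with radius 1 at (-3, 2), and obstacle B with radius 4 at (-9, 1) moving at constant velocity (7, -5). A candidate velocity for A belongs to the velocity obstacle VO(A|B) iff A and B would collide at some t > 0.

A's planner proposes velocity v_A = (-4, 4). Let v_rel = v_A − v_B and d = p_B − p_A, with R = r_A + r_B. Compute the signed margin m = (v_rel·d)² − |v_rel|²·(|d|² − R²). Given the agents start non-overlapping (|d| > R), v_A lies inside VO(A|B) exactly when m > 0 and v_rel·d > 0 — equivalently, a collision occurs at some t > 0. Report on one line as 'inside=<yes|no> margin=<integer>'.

d = (-6, -1),  |d|² = 37;  R = 1+4 = 5,  c = 37−5² = 12
v_rel = (-11, 9),  |v_rel|² = 202;  v_rel·d = (-11)·(-6) + (9)·(-1) = 57
202·t² − 114·t + 12 = 0  ⇒  m = 57² − 202·12 = 825
m = 825 > 0,  v_rel·d = 57 > 0  ⇒  inside

inside=yes margin=825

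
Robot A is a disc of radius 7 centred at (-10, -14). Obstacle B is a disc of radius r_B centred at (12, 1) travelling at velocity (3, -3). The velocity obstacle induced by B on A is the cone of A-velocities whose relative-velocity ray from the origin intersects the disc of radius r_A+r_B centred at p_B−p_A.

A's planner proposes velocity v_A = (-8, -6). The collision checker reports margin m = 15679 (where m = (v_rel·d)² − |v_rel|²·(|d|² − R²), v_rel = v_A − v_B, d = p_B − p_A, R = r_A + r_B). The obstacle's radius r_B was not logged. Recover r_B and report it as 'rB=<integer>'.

m = 15679
d = (22, 15);  v_rel = (-11, -3),  |v_rel|² = 130
v_rel×d = (-11)·(15) − (-3)·(22) = -99
since m = R²·130 − (-99)²:  R² = (9801 + 15679) / 130 = 196
R = √196 = 14  ⇒  r_B = 14 − 7 = 7

rB=7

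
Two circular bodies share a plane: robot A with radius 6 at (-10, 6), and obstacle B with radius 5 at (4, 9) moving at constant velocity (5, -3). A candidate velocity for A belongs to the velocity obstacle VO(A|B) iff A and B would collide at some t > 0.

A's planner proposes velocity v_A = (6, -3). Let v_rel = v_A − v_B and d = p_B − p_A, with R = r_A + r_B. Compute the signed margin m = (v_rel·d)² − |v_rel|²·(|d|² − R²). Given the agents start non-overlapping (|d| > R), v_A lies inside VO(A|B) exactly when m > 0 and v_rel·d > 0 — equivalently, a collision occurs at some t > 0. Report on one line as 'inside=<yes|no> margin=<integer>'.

d = (14, 3),  |d|² = 205;  R = 6+5 = 11,  c = 205−11² = 84
v_rel = (1, 0),  |v_rel|² = 1;  v_rel·d = (1)·(14) + (0)·(3) = 14
1·t² − 28·t + 84 = 0  ⇒  m = 14² − 1·84 = 112
m = 112 > 0,  v_rel·d = 14 > 0  ⇒  inside

inside=yes margin=112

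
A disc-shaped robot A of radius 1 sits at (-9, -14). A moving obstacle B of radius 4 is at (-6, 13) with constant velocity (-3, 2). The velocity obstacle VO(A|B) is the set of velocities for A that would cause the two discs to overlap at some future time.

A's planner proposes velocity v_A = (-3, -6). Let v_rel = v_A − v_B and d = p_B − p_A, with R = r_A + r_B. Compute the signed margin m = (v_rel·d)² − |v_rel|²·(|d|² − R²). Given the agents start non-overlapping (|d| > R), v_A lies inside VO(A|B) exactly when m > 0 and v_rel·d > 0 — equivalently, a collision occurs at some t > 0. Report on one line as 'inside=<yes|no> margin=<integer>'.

d = (3, 27),  |d|² = 738;  R = 1+4 = 5,  c = 738−5² = 713
v_rel = (0, -8),  |v_rel|² = 64;  v_rel·d = (0)·(3) + (-8)·(27) = -216
64·t² + 432·t + 713 = 0  ⇒  m = (-216)² − 64·713 = 1024
m = 1024 > 0,  v_rel·d = -216 < 0  ⇒  outside

inside=no margin=1024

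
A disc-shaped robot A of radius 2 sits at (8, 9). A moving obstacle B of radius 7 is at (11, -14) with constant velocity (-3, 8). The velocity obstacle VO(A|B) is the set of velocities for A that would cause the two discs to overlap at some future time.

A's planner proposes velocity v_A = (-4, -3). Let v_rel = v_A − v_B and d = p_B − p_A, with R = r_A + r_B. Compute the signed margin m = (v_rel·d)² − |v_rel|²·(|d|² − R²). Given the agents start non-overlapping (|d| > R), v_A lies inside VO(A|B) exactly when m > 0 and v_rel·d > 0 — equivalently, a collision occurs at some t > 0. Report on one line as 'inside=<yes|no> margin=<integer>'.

d = (3, -23),  |d|² = 538;  R = 2+7 = 9,  c = 538−9² = 457
v_rel = (-1, -11),  |v_rel|² = 122;  v_rel·d = (-1)·(3) + (-11)·(-23) = 250
122·t² − 500·t + 457 = 0  ⇒  m = 250² − 122·457 = 6746
m = 6746 > 0,  v_rel·d = 250 > 0  ⇒  inside

inside=yes margin=6746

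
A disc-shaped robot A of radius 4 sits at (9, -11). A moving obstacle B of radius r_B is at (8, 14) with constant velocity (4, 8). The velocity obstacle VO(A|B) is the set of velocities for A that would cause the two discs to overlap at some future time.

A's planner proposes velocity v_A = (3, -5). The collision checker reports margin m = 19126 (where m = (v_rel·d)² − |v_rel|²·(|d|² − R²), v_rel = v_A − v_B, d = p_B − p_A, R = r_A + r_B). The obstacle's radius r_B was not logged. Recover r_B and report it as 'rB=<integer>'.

m = 19126
d = (-1, 25);  v_rel = (-1, -13),  |v_rel|² = 170
v_rel×d = (-1)·(25) − (-13)·(-1) = -38
since m = R²·170 − (-38)²:  R² = (1444 + 19126) / 170 = 121
R = √121 = 11  ⇒  r_B = 11 − 4 = 7

rB=7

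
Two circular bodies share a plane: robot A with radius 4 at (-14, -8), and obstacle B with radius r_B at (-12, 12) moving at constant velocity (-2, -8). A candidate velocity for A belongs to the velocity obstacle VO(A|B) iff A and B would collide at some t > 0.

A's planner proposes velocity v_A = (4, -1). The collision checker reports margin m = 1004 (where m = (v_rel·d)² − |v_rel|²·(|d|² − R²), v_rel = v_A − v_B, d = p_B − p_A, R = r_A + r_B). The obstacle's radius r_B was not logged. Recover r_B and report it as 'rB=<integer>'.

m = 1004
d = (2, 20);  v_rel = (6, 7),  |v_rel|² = 85
v_rel×d = (6)·(20) − (7)·(2) = 106
since m = R²·85 − 106²:  R² = (11236 + 1004) / 85 = 144
R = √144 = 12  ⇒  r_B = 12 − 4 = 8

rB=8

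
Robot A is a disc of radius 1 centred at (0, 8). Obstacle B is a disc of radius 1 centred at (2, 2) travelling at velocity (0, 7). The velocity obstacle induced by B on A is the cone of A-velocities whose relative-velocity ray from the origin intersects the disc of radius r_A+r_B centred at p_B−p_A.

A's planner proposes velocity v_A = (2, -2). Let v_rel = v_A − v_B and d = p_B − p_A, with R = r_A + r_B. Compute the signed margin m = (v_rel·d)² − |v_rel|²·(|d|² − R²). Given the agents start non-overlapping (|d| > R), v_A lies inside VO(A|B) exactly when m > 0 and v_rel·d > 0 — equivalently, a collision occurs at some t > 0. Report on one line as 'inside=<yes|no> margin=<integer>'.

d = (2, -6),  |d|² = 40;  R = 1+1 = 2,  c = 40−2² = 36
v_rel = (2, -9),  |v_rel|² = 85;  v_rel·d = (2)·(2) + (-9)·(-6) = 58
85·t² − 116·t + 36 = 0  ⇒  m = 58² − 85·36 = 304
m = 304 > 0,  v_rel·d = 58 > 0  ⇒  inside

inside=yes margin=304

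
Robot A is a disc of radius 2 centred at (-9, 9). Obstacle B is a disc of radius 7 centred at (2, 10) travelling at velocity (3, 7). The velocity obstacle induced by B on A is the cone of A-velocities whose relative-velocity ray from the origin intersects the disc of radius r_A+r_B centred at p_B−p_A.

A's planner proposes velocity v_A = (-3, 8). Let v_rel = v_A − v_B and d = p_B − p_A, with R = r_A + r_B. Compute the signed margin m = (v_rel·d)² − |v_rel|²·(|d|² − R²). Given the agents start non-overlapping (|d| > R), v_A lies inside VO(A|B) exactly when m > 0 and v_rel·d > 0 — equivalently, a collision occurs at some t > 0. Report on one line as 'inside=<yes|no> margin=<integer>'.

d = (11, 1),  |d|² = 122;  R = 2+7 = 9,  c = 122−9² = 41
v_rel = (-6, 1),  |v_rel|² = 37;  v_rel·d = (-6)·(11) + (1)·(1) = -65
37·t² + 130·t + 41 = 0  ⇒  m = (-65)² − 37·41 = 2708
m = 2708 > 0,  v_rel·d = -65 < 0  ⇒  outside

inside=no margin=2708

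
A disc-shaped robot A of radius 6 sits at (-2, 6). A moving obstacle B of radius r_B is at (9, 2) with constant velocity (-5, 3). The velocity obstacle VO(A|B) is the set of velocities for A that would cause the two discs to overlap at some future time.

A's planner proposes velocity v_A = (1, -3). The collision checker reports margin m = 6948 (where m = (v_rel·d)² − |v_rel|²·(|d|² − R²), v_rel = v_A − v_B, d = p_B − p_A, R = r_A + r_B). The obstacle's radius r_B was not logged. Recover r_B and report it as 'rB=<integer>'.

m = 6948
d = (11, -4);  v_rel = (6, -6),  |v_rel|² = 72
v_rel×d = (6)·(-4) − (-6)·(11) = 42
since m = R²·72 − 42²:  R² = (1764 + 6948) / 72 = 121
R = √121 = 11  ⇒  r_B = 11 − 6 = 5

rB=5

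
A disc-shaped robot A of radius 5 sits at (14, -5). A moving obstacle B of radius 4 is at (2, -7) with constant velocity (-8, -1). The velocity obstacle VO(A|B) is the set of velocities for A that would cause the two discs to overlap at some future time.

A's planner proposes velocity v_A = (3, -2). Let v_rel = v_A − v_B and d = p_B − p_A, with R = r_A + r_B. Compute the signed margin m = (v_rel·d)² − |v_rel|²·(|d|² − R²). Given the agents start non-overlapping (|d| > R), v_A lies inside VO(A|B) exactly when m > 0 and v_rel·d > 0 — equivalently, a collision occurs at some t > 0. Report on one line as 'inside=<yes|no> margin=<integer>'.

d = (-12, -2),  |d|² = 148;  R = 5+4 = 9,  c = 148−9² = 67
v_rel = (11, -1),  |v_rel|² = 122;  v_rel·d = (11)·(-12) + (-1)·(-2) = -130
122·t² + 260·t + 67 = 0  ⇒  m = (-130)² − 122·67 = 8726
m = 8726 > 0,  v_rel·d = -130 < 0  ⇒  outside

inside=no margin=8726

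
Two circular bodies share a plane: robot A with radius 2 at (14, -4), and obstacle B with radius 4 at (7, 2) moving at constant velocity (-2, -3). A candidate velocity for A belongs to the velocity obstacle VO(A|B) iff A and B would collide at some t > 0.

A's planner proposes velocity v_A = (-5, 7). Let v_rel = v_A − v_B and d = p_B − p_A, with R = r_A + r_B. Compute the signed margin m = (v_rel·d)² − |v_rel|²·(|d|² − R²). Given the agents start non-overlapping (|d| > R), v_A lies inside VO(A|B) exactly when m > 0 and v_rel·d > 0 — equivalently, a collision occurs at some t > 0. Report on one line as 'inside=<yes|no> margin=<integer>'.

d = (-7, 6),  |d|² = 85;  R = 2+4 = 6,  c = 85−6² = 49
v_rel = (-3, 10),  |v_rel|² = 109;  v_rel·d = (-3)·(-7) + (10)·(6) = 81
109·t² − 162·t + 49 = 0  ⇒  m = 81² − 109·49 = 1220
m = 1220 > 0,  v_rel·d = 81 > 0  ⇒  inside

inside=yes margin=1220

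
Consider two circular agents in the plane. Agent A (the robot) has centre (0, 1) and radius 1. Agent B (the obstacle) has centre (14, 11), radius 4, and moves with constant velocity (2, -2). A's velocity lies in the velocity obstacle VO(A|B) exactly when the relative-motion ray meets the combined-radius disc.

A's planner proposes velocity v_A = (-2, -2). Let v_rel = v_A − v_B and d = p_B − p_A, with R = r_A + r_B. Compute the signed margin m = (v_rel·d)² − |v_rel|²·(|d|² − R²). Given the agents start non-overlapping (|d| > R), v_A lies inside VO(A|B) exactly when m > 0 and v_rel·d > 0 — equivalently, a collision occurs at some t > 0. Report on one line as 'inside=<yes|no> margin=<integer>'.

d = (14, 10),  |d|² = 296;  R = 1+4 = 5,  c = 296−5² = 271
v_rel = (-4, 0),  |v_rel|² = 16;  v_rel·d = (-4)·(14) + (0)·(10) = -56
16·t² + 112·t + 271 = 0  ⇒  m = (-56)² − 16·271 = -1200
m = -1200 < 0,  v_rel·d = -56 < 0  ⇒  outside

inside=no margin=-1200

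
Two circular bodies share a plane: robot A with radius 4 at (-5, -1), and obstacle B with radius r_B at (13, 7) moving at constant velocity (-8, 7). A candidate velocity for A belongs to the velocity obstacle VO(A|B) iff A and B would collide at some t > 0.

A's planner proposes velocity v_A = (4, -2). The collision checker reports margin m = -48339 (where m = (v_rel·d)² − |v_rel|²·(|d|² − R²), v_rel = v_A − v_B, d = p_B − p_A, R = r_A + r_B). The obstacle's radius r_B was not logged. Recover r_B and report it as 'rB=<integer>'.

m = -48339
d = (18, 8);  v_rel = (12, -9),  |v_rel|² = 225
v_rel×d = (12)·(8) − (-9)·(18) = 258
since m = R²·225 − 258²:  R² = (66564 + -48339) / 225 = 81
R = √81 = 9  ⇒  r_B = 9 − 4 = 5

rB=5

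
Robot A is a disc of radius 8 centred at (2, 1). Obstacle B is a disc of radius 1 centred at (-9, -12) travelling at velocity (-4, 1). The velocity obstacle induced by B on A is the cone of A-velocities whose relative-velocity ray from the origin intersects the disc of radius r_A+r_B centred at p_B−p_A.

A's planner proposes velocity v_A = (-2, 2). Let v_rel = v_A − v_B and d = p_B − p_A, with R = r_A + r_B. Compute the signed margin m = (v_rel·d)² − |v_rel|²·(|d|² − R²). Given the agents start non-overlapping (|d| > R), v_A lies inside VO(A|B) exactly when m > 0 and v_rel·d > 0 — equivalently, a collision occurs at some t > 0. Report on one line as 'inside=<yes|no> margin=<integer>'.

d = (-11, -13),  |d|² = 290;  R = 8+1 = 9,  c = 290−9² = 209
v_rel = (2, 1),  |v_rel|² = 5;  v_rel·d = (2)·(-11) + (1)·(-13) = -35
5·t² + 70·t + 209 = 0  ⇒  m = (-35)² − 5·209 = 180
m = 180 > 0,  v_rel·d = -35 < 0  ⇒  outside

inside=no margin=180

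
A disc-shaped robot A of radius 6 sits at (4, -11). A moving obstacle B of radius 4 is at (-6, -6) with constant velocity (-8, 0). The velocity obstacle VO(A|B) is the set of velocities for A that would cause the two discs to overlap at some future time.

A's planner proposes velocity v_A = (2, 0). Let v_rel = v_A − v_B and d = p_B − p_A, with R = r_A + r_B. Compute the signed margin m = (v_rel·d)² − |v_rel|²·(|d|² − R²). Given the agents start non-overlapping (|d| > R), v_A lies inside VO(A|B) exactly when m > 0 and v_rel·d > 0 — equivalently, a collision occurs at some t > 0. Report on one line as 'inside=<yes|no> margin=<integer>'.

d = (-10, 5),  |d|² = 125;  R = 6+4 = 10,  c = 125−10² = 25
v_rel = (10, 0),  |v_rel|² = 100;  v_rel·d = (10)·(-10) + (0)·(5) = -100
100·t² + 200·t + 25 = 0  ⇒  m = (-100)² − 100·25 = 7500
m = 7500 > 0,  v_rel·d = -100 < 0  ⇒  outside

inside=no margin=7500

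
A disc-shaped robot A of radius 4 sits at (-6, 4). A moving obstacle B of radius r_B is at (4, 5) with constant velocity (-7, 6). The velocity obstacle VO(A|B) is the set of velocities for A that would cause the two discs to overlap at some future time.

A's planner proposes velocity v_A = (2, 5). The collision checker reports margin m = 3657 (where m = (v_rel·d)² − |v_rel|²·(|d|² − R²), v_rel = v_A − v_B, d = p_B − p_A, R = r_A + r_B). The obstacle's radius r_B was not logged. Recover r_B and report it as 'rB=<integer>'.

m = 3657
d = (10, 1);  v_rel = (9, -1),  |v_rel|² = 82
v_rel×d = (9)·(1) − (-1)·(10) = 19
since m = R²·82 − 19²:  R² = (361 + 3657) / 82 = 49
R = √49 = 7  ⇒  r_B = 7 − 4 = 3

rB=3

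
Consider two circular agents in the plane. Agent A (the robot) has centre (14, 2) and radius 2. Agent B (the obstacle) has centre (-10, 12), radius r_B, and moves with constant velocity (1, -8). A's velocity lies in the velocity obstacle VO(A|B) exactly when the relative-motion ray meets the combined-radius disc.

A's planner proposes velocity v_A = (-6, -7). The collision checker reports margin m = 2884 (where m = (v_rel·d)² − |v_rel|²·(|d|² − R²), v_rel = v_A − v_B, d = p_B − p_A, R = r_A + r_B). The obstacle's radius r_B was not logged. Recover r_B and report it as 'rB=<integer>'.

m = 2884
d = (-24, 10);  v_rel = (-7, 1),  |v_rel|² = 50
v_rel×d = (-7)·(10) − (1)·(-24) = -46
since m = R²·50 − (-46)²:  R² = (2116 + 2884) / 50 = 100
R = √100 = 10  ⇒  r_B = 10 − 2 = 8

rB=8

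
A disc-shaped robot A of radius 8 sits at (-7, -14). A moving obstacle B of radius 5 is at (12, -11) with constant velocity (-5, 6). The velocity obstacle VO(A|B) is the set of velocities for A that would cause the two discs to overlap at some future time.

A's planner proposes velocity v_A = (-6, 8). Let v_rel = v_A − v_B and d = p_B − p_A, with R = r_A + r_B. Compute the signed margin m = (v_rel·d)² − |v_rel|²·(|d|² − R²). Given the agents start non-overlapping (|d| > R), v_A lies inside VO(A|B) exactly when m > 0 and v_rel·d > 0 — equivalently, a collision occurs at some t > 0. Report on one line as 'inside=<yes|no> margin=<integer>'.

d = (19, 3),  |d|² = 370;  R = 8+5 = 13,  c = 370−13² = 201
v_rel = (-1, 2),  |v_rel|² = 5;  v_rel·d = (-1)·(19) + (2)·(3) = -13
5·t² + 26·t + 201 = 0  ⇒  m = (-13)² − 5·201 = -836
m = -836 < 0,  v_rel·d = -13 < 0  ⇒  outside

inside=no margin=-836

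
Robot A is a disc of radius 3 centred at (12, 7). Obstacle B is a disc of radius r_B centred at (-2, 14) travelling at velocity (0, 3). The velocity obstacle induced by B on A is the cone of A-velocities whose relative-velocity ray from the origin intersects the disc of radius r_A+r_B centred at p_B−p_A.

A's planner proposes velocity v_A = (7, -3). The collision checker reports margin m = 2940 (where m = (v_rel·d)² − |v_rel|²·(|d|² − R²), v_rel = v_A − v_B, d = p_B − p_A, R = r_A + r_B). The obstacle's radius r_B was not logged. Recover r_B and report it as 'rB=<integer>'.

m = 2940
d = (-14, 7);  v_rel = (7, -6),  |v_rel|² = 85
v_rel×d = (7)·(7) − (-6)·(-14) = -35
since m = R²·85 − (-35)²:  R² = (1225 + 2940) / 85 = 49
R = √49 = 7  ⇒  r_B = 7 − 3 = 4

rB=4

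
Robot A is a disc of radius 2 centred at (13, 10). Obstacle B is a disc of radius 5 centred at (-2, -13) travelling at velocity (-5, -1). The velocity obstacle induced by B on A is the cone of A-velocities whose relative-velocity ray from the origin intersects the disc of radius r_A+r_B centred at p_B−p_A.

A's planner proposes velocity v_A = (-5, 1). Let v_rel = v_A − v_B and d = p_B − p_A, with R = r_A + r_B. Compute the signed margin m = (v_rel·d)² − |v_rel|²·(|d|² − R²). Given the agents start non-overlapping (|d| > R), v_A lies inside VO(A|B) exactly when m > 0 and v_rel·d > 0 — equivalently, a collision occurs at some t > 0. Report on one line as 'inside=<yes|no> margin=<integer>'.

d = (-15, -23),  |d|² = 754;  R = 2+5 = 7,  c = 754−7² = 705
v_rel = (0, 2),  |v_rel|² = 4;  v_rel·d = (0)·(-15) + (2)·(-23) = -46
4·t² + 92·t + 705 = 0  ⇒  m = (-46)² − 4·705 = -704
m = -704 < 0,  v_rel·d = -46 < 0  ⇒  outside

inside=no margin=-704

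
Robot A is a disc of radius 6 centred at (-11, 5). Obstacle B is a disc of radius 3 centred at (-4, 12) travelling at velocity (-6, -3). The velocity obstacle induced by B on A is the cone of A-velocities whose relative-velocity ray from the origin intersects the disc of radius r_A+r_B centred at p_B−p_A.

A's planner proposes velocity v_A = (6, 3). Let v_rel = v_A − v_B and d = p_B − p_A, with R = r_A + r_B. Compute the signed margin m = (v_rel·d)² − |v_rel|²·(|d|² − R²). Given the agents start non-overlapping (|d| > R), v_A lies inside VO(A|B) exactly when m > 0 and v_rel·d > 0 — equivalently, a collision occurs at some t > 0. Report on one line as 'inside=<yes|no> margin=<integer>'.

d = (7, 7),  |d|² = 98;  R = 6+3 = 9,  c = 98−9² = 17
v_rel = (12, 6),  |v_rel|² = 180;  v_rel·d = (12)·(7) + (6)·(7) = 126
180·t² − 252·t + 17 = 0  ⇒  m = 126² − 180·17 = 12816
m = 12816 > 0,  v_rel·d = 126 > 0  ⇒  inside

inside=yes margin=12816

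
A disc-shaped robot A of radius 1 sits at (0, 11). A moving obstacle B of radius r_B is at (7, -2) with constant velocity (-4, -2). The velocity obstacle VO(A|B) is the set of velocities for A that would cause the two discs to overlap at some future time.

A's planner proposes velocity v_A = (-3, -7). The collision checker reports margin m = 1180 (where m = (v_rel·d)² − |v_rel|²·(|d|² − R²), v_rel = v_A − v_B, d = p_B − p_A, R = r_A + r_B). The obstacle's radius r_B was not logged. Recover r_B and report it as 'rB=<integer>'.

m = 1180
d = (7, -13);  v_rel = (1, -5),  |v_rel|² = 26
v_rel×d = (1)·(-13) − (-5)·(7) = 22
since m = R²·26 − 22²:  R² = (484 + 1180) / 26 = 64
R = √64 = 8  ⇒  r_B = 8 − 1 = 7

rB=7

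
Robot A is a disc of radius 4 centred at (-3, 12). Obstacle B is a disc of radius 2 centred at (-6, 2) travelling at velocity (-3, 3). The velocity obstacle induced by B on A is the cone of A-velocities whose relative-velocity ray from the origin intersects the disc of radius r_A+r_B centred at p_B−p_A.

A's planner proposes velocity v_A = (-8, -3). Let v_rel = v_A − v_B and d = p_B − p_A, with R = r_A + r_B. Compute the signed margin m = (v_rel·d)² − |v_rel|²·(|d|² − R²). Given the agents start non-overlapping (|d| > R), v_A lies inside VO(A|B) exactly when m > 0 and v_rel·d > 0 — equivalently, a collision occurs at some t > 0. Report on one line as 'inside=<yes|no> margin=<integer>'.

d = (-3, -10),  |d|² = 109;  R = 4+2 = 6,  c = 109−6² = 73
v_rel = (-5, -6),  |v_rel|² = 61;  v_rel·d = (-5)·(-3) + (-6)·(-10) = 75
61·t² − 150·t + 73 = 0  ⇒  m = 75² − 61·73 = 1172
m = 1172 > 0,  v_rel·d = 75 > 0  ⇒  inside

inside=yes margin=1172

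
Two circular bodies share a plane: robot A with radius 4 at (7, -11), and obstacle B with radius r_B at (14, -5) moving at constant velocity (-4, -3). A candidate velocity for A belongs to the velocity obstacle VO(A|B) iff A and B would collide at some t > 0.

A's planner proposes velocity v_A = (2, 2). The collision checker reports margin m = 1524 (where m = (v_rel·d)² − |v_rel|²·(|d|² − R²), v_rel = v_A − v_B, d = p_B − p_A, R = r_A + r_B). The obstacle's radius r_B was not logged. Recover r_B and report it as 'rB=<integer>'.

m = 1524
d = (7, 6);  v_rel = (6, 5),  |v_rel|² = 61
v_rel×d = (6)·(6) − (5)·(7) = 1
since m = R²·61 − 1²:  R² = (1 + 1524) / 61 = 25
R = √25 = 5  ⇒  r_B = 5 − 4 = 1

rB=1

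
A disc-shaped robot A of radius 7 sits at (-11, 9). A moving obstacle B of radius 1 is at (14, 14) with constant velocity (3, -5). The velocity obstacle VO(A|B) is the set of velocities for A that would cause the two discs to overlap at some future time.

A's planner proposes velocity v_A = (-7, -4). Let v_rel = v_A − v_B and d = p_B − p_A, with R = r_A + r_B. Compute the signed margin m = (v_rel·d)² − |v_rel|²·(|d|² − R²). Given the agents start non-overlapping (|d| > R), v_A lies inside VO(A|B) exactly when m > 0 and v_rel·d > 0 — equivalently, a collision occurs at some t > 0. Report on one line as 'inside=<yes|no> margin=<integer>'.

d = (25, 5),  |d|² = 650;  R = 7+1 = 8,  c = 650−8² = 586
v_rel = (-10, 1),  |v_rel|² = 101;  v_rel·d = (-10)·(25) + (1)·(5) = -245
101·t² + 490·t + 586 = 0  ⇒  m = (-245)² − 101·586 = 839
m = 839 > 0,  v_rel·d = -245 < 0  ⇒  outside

inside=no margin=839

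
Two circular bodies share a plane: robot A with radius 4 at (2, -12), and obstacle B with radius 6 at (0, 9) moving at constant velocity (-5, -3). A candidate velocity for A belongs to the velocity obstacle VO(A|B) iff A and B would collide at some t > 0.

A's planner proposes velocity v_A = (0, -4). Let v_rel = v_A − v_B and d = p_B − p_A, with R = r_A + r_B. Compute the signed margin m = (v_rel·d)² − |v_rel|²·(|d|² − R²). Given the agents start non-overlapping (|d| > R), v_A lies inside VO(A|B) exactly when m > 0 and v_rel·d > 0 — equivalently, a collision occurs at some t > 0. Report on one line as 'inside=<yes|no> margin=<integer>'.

d = (-2, 21),  |d|² = 445;  R = 4+6 = 10,  c = 445−10² = 345
v_rel = (5, -1),  |v_rel|² = 26;  v_rel·d = (5)·(-2) + (-1)·(21) = -31
26·t² + 62·t + 345 = 0  ⇒  m = (-31)² − 26·345 = -8009
m = -8009 < 0,  v_rel·d = -31 < 0  ⇒  outside

inside=no margin=-8009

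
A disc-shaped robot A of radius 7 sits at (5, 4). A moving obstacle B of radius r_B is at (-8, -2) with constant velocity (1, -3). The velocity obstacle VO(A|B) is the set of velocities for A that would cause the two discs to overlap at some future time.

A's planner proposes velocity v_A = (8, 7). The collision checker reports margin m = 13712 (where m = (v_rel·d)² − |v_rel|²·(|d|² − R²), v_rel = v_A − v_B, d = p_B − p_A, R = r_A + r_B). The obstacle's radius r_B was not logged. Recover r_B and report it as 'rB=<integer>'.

m = 13712
d = (-13, -6);  v_rel = (7, 10),  |v_rel|² = 149
v_rel×d = (7)·(-6) − (10)·(-13) = 88
since m = R²·149 − 88²:  R² = (7744 + 13712) / 149 = 144
R = √144 = 12  ⇒  r_B = 12 − 7 = 5

rB=5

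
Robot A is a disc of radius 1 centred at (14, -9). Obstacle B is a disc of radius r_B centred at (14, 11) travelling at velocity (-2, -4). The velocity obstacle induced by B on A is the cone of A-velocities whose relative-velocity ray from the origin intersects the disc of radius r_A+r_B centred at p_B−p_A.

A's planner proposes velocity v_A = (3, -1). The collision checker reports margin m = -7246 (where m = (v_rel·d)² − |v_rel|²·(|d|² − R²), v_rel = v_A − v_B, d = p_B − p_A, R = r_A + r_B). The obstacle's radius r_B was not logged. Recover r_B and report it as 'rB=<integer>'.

m = -7246
d = (0, 20);  v_rel = (5, 3),  |v_rel|² = 34
v_rel×d = (5)·(20) − (3)·(0) = 100
since m = R²·34 − 100²:  R² = (10000 + -7246) / 34 = 81
R = √81 = 9  ⇒  r_B = 9 − 1 = 8

rB=8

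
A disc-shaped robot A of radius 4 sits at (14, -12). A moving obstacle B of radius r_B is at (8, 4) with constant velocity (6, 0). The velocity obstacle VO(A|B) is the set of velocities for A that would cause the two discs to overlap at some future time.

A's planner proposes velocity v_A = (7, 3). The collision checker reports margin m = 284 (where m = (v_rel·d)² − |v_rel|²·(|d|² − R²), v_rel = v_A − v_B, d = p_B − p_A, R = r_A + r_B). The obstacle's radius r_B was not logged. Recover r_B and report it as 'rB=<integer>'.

m = 284
d = (-6, 16);  v_rel = (1, 3),  |v_rel|² = 10
v_rel×d = (1)·(16) − (3)·(-6) = 34
since m = R²·10 − 34²:  R² = (1156 + 284) / 10 = 144
R = √144 = 12  ⇒  r_B = 12 − 4 = 8

rB=8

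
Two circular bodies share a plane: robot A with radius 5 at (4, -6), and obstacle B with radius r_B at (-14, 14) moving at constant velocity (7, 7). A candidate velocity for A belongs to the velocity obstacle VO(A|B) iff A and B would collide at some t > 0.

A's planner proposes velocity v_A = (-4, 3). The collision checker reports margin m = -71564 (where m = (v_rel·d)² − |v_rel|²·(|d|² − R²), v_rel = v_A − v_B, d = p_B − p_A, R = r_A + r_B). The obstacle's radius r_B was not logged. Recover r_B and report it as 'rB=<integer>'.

m = -71564
d = (-18, 20);  v_rel = (-11, -4),  |v_rel|² = 137
v_rel×d = (-11)·(20) − (-4)·(-18) = -292
since m = R²·137 − (-292)²:  R² = (85264 + -71564) / 137 = 100
R = √100 = 10  ⇒  r_B = 10 − 5 = 5

rB=5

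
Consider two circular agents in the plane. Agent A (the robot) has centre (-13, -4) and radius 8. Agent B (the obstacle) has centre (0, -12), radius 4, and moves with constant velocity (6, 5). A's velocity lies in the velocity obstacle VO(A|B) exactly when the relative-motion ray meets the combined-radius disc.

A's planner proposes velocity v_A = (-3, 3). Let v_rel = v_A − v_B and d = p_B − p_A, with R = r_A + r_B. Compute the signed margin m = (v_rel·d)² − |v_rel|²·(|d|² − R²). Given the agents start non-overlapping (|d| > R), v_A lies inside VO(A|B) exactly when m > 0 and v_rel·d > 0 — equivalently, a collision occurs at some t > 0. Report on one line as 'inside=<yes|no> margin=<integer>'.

d = (13, -8),  |d|² = 233;  R = 8+4 = 12,  c = 233−12² = 89
v_rel = (-9, -2),  |v_rel|² = 85;  v_rel·d = (-9)·(13) + (-2)·(-8) = -101
85·t² + 202·t + 89 = 0  ⇒  m = (-101)² − 85·89 = 2636
m = 2636 > 0,  v_rel·d = -101 < 0  ⇒  outside

inside=no margin=2636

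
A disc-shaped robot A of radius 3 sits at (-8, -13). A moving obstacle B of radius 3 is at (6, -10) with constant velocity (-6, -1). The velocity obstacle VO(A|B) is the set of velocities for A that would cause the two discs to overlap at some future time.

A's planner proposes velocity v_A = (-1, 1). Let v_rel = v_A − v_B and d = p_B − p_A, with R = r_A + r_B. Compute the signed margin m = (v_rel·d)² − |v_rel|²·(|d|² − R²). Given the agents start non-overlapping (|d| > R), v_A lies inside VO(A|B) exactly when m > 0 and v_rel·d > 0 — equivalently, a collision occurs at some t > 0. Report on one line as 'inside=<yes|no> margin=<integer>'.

d = (14, 3),  |d|² = 205;  R = 3+3 = 6,  c = 205−6² = 169
v_rel = (5, 2),  |v_rel|² = 29;  v_rel·d = (5)·(14) + (2)·(3) = 76
29·t² − 152·t + 169 = 0  ⇒  m = 76² − 29·169 = 875
m = 875 > 0,  v_rel·d = 76 > 0  ⇒  inside

inside=yes margin=875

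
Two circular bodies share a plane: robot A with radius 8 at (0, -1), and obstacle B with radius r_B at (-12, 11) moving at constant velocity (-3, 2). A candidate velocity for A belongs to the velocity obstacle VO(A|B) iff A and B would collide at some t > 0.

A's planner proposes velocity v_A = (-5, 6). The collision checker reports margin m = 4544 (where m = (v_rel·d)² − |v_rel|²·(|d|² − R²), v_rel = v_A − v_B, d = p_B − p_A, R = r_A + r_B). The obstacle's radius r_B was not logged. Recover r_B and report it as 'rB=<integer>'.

m = 4544
d = (-12, 12);  v_rel = (-2, 4),  |v_rel|² = 20
v_rel×d = (-2)·(12) − (4)·(-12) = 24
since m = R²·20 − 24²:  R² = (576 + 4544) / 20 = 256
R = √256 = 16  ⇒  r_B = 16 − 8 = 8

rB=8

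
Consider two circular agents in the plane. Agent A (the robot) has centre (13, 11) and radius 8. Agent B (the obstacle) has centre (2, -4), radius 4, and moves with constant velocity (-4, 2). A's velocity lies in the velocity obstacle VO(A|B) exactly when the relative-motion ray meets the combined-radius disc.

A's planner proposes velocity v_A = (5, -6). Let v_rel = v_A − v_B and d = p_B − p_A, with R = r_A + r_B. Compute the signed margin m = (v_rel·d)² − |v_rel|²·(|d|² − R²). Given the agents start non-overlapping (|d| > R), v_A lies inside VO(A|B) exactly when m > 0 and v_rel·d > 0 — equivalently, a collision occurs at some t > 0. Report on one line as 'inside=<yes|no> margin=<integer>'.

d = (-11, -15),  |d|² = 346;  R = 8+4 = 12,  c = 346−12² = 202
v_rel = (9, -8),  |v_rel|² = 145;  v_rel·d = (9)·(-11) + (-8)·(-15) = 21
145·t² − 42·t + 202 = 0  ⇒  m = 21² − 145·202 = -28849
m = -28849 < 0,  v_rel·d = 21 > 0  ⇒  outside

inside=no margin=-28849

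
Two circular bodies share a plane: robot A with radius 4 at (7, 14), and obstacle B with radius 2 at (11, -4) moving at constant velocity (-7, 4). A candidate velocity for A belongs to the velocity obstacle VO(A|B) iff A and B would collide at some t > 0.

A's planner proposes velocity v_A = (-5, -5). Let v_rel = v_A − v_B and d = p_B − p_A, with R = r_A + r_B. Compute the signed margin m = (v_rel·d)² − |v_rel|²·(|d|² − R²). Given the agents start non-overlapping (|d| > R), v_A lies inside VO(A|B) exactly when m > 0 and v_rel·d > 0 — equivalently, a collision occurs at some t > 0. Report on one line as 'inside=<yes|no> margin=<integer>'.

d = (4, -18),  |d|² = 340;  R = 4+2 = 6,  c = 340−6² = 304
v_rel = (2, -9),  |v_rel|² = 85;  v_rel·d = (2)·(4) + (-9)·(-18) = 170
85·t² − 340·t + 304 = 0  ⇒  m = 170² − 85·304 = 3060
m = 3060 > 0,  v_rel·d = 170 > 0  ⇒  inside

inside=yes margin=3060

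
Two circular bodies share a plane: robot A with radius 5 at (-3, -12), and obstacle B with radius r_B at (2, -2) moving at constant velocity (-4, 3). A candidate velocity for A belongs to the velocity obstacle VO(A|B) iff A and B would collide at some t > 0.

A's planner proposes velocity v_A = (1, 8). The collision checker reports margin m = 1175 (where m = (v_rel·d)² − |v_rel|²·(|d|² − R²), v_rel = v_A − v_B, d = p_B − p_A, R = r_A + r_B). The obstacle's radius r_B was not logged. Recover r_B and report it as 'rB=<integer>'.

m = 1175
d = (5, 10);  v_rel = (5, 5),  |v_rel|² = 50
v_rel×d = (5)·(10) − (5)·(5) = 25
since m = R²·50 − 25²:  R² = (625 + 1175) / 50 = 36
R = √36 = 6  ⇒  r_B = 6 − 5 = 1

rB=1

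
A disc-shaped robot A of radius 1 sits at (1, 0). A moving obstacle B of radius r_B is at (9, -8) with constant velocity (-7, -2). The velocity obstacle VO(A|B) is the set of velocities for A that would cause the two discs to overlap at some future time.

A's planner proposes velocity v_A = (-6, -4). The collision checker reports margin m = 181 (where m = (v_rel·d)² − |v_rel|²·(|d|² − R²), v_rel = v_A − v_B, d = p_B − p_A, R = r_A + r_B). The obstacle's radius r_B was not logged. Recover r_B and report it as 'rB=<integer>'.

m = 181
d = (8, -8);  v_rel = (1, -2),  |v_rel|² = 5
v_rel×d = (1)·(-8) − (-2)·(8) = 8
since m = R²·5 − 8²:  R² = (64 + 181) / 5 = 49
R = √49 = 7  ⇒  r_B = 7 − 1 = 6

rB=6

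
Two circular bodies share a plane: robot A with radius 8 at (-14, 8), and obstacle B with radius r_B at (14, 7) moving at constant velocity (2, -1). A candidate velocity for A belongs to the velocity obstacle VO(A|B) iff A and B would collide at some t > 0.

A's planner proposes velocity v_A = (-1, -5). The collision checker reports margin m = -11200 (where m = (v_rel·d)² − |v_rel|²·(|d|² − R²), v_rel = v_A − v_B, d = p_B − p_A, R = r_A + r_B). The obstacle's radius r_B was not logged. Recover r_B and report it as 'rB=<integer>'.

m = -11200
d = (28, -1);  v_rel = (-3, -4),  |v_rel|² = 25
v_rel×d = (-3)·(-1) − (-4)·(28) = 115
since m = R²·25 − 115²:  R² = (13225 + -11200) / 25 = 81
R = √81 = 9  ⇒  r_B = 9 − 8 = 1

rB=1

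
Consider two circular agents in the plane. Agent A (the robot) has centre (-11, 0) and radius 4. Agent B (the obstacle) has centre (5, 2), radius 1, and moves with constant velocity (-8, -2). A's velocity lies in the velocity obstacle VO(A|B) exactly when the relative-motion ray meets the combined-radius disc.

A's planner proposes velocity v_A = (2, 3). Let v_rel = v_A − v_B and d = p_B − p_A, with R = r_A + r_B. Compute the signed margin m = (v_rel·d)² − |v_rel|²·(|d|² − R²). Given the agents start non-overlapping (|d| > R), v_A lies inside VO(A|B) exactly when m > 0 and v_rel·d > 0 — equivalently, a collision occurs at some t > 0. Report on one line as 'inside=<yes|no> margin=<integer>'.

d = (16, 2),  |d|² = 260;  R = 4+1 = 5,  c = 260−5² = 235
v_rel = (10, 5),  |v_rel|² = 125;  v_rel·d = (10)·(16) + (5)·(2) = 170
125·t² − 340·t + 235 = 0  ⇒  m = 170² − 125·235 = -475
m = -475 < 0,  v_rel·d = 170 > 0  ⇒  outside

inside=no margin=-475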